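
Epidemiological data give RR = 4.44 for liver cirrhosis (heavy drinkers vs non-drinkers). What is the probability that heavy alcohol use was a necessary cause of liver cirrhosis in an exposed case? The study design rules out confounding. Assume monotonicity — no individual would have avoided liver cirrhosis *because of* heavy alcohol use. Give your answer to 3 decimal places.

Under exogeneity and monotonicity, PN = (RR − 1) / RR = 1 − 1/RR.
PN = (4.44 − 1) / 4.44 = 3.44 / 4.44 ≈ 0.7748

PN ≈ 0.775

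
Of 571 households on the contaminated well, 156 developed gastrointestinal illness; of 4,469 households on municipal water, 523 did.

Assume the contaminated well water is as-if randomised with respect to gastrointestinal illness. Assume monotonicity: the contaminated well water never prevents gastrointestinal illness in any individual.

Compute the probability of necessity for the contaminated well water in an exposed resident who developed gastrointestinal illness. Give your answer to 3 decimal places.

PN ≈ 0.572

p₁ = P(outcome | exposed) = 156/571 = 0.2732
p₀ = P(outcome | unexposed) = 523/4469 = 0.11703
Under exogeneity and monotonicity, PN = (p₁ − p₀) / p₁.
PN = (0.2732 − 0.11703) / 0.2732 = 0.15618 / 0.2732 ≈ 0.5716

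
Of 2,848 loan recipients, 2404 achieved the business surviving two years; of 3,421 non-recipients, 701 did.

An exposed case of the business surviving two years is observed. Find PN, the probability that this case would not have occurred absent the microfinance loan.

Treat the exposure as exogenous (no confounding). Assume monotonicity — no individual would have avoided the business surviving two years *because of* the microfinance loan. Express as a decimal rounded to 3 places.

p₁ = P(outcome | exposed) = 2404/2848 = 0.8441
p₀ = P(outcome | unexposed) = 701/3421 = 0.20491
Under exogeneity and monotonicity, PN = (p₁ − p₀) / p₁.
PN = (0.8441 − 0.20491) / 0.8441 = 0.63919 / 0.8441 ≈ 0.7572

PN ≈ 0.757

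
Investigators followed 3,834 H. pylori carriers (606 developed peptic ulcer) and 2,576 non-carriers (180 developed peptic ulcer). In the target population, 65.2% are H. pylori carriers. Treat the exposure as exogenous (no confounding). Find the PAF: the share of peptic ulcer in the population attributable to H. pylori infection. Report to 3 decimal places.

p₁ = P(outcome | exposed) = 606/3834 = 0.15806
p₀ = P(outcome | unexposed) = 180/2576 = 0.069876
Overall risk P(Y=1) = π·p₁ + (1−π)·p₀ = 0.652×0.15806 + 0.348×0.069876 = 0.12737.
Under exogeneity, PAF = [P(Y=1) − p₀] / P(Y=1).
PAF = (0.12737 − 0.069876) / 0.12737 ≈ 0.4514

PAF ≈ 0.451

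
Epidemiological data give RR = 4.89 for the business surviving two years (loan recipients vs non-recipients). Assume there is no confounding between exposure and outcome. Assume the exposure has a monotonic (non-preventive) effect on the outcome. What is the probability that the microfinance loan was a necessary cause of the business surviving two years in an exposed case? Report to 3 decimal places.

Under exogeneity and monotonicity, PN = (RR − 1) / RR = 1 − 1/RR.
PN = (4.89 − 1) / 4.89 = 3.89 / 4.89 ≈ 0.7955

PN ≈ 0.796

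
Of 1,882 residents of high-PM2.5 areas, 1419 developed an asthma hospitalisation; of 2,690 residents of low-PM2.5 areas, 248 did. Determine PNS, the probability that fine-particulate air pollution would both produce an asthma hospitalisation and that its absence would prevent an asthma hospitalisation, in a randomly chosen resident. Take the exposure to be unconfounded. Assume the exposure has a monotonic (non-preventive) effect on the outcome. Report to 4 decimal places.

PNS ≈ 0.6618

p₁ = P(outcome | exposed) = 1419/1882 = 0.75399
p₀ = P(outcome | unexposed) = 248/2690 = 0.092193
Under exogeneity and monotonicity, PNS = p₁ − p₀.
PNS = 0.75399 − 0.092193 = 0.66179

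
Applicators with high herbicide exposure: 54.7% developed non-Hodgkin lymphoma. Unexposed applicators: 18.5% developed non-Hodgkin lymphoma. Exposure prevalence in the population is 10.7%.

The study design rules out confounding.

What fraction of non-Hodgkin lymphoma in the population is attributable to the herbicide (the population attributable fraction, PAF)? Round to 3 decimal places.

PAF ≈ 0.173

p₁ = 0.547, p₀ = 0.185.
Overall risk P(Y=1) = π·p₁ + (1−π)·p₀ = 0.107×0.547 + 0.893×0.185 = 0.22373.
Under exogeneity, PAF = [P(Y=1) − p₀] / P(Y=1).
PAF = (0.22373 − 0.185) / 0.22373 ≈ 0.1731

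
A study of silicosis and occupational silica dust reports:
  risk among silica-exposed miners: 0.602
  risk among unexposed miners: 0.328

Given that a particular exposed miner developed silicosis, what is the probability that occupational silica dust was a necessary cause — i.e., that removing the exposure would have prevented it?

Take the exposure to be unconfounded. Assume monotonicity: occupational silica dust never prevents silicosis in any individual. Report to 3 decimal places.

PN ≈ 0.455

Let p₁ = 0.602, p₀ = 0.328.
Under exogeneity and monotonicity, PN = (p₁ − p₀) / p₁.
PN = (0.602 − 0.328) / 0.602 = 0.274 / 0.602 ≈ 0.4551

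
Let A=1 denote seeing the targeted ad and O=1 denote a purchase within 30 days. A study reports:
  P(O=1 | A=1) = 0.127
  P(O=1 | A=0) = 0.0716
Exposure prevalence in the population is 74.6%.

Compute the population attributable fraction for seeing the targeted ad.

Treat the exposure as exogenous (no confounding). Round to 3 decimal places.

PAF ≈ 0.366

Let p₁ = 0.127, p₀ = 0.0716.
Overall risk P(Y=1) = π·p₁ + (1−π)·p₀ = 0.746×0.127 + 0.254×0.0716 = 0.11293.
Under exogeneity, PAF = [P(Y=1) − p₀] / P(Y=1).
PAF = (0.11293 − 0.0716) / 0.11293 ≈ 0.3660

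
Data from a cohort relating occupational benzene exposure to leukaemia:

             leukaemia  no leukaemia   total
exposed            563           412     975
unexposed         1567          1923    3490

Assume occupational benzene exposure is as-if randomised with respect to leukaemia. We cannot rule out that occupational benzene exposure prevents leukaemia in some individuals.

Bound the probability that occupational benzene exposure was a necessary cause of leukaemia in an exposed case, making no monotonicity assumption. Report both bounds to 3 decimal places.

p₁ = P(outcome | exposed) = 563/975 = 0.57744
p₀ = P(outcome | unexposed) = 1567/3490 = 0.449
Under exogeneity alone the bounds on PN are max{0,(p₁−p₀)/p₁} ≤ PN ≤ min{1,(1−p₀)/p₁}.
  lower = (p₁ − p₀)/p₁ = 0.12844 / 0.57744 ≈ 0.2224
  upper = min{1, (1 − p₀)/p₁} = 0.551 / 0.57744 ≈ 0.9542

0.222 ≤ PN ≤ 0.954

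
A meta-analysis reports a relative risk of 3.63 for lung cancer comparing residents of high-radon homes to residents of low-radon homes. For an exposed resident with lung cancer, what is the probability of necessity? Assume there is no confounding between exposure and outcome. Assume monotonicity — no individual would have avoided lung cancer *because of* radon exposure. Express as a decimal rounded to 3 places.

PN ≈ 0.725

Under exogeneity and monotonicity, PN = (RR − 1) / RR = 1 − 1/RR.
PN = (3.63 − 1) / 3.63 = 2.63 / 3.63 ≈ 0.7245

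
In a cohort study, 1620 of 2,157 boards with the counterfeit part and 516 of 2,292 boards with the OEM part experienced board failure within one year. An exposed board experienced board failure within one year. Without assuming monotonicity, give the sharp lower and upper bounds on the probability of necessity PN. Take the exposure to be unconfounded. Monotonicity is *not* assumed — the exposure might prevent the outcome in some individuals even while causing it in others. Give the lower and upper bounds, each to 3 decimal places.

0.700 ≤ PN ≤ 1.000

p₁ = P(outcome | exposed) = 1620/2157 = 0.75104
p₀ = P(outcome | unexposed) = 516/2292 = 0.22513
Under exogeneity alone the bounds on PN are max{0,(p₁−p₀)/p₁} ≤ PN ≤ min{1,(1−p₀)/p₁}.
  lower = (p₁ − p₀)/p₁ = 0.52591 / 0.75104 ≈ 0.7002
  upper = min{1, (1 − p₀)/p₁} = 0.77487 / 0.75104 ≈ 1.0317 → capped at 1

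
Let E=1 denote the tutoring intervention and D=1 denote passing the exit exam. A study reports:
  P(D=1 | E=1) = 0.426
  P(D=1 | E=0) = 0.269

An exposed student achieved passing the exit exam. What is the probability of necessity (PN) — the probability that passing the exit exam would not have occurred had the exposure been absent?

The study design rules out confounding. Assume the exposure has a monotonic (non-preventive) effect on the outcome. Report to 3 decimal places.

PN ≈ 0.369

Let p₁ = 0.426, p₀ = 0.269.
Under exogeneity and monotonicity, PN = (p₁ − p₀) / p₁.
PN = (0.426 − 0.269) / 0.426 = 0.157 / 0.426 ≈ 0.3685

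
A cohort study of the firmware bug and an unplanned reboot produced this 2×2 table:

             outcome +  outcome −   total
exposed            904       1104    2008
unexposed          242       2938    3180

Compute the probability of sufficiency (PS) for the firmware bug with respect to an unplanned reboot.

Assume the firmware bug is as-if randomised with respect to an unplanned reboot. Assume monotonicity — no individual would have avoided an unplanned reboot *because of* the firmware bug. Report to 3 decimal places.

p₁ = P(outcome | exposed) = 904/2008 = 0.4502
p₀ = P(outcome | unexposed) = 242/3180 = 0.076101
Under exogeneity and monotonicity, PS = (p₁ − p₀)/(1 − p₀).
PS = (0.4502 − 0.076101) / 0.9239 ≈ 0.4049

PS ≈ 0.405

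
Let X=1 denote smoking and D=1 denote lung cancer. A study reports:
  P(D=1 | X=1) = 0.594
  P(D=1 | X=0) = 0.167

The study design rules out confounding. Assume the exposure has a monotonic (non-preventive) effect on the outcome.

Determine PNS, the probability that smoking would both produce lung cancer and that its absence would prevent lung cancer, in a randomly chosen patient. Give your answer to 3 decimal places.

PNS ≈ 0.427

Let p₁ = 0.594, p₀ = 0.167.
Under exogeneity and monotonicity, PNS = p₁ − p₀.
PNS = 0.594 − 0.167 = 0.427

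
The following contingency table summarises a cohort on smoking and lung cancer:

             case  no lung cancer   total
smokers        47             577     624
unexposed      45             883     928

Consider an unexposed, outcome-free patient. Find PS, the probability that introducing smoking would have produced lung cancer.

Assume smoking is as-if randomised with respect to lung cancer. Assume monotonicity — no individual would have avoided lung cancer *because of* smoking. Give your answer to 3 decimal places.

PS ≈ 0.028

p₁ = P(outcome | exposed) = 47/624 = 0.075321
p₀ = P(outcome | unexposed) = 45/928 = 0.048491
Under exogeneity and monotonicity, PS = (p₁ − p₀)/(1 − p₀).
PS = (0.075321 − 0.048491) / 0.95151 ≈ 0.0282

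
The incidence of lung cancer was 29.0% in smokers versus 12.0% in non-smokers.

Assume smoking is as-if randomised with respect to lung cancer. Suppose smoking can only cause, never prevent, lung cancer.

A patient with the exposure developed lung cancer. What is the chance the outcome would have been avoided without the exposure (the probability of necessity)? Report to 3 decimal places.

p₁ = 0.29, p₀ = 0.12.
Under exogeneity and monotonicity, PN = (p₁ − p₀) / p₁.
PN = (0.29 − 0.12) / 0.29 = 0.17 / 0.29 ≈ 0.5862

PN ≈ 0.586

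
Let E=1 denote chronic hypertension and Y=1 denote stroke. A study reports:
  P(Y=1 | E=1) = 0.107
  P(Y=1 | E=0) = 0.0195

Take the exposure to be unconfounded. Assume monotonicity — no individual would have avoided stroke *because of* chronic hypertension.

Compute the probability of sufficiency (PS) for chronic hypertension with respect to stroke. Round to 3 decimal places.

Let p₁ = 0.107, p₀ = 0.0195.
Under exogeneity and monotonicity, PS = (p₁ − p₀) / (1 − p₀).
PS = (0.107 − 0.0195) / (1 − 0.0195) = 0.0875 / 0.9805 ≈ 0.0892

PS ≈ 0.089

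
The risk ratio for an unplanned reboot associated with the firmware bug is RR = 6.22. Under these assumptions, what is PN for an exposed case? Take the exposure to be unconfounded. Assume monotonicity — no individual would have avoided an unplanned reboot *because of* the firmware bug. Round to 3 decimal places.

Under exogeneity and monotonicity, PN = (RR − 1) / RR = 1 − 1/RR.
PN = (6.22 − 1) / 6.22 = 5.22 / 6.22 ≈ 0.8392

PN ≈ 0.839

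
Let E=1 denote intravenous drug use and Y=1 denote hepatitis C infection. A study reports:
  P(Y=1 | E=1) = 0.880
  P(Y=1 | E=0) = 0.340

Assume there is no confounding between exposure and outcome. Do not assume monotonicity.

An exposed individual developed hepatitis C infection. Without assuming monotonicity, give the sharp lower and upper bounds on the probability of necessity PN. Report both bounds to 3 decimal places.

0.614 ≤ PN ≤ 0.750

Let p₁ = 0.88, p₀ = 0.34.
Under exogeneity alone the bounds on PN are max{0,(p₁−p₀)/p₁} ≤ PN ≤ min{1,(1−p₀)/p₁}.
  lower = (p₁ − p₀)/p₁ = 0.54 / 0.88 ≈ 0.6136
  upper = min{1, (1 − p₀)/p₁} = 0.66 / 0.88 ≈ 0.7500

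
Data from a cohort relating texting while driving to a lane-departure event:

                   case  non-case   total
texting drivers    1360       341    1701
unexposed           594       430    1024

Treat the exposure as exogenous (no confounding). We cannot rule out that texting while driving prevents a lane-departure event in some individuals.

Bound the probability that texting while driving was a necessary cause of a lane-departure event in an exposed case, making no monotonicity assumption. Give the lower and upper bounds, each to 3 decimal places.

0.274 ≤ PN ≤ 0.525

p₁ = P(outcome | exposed) = 1360/1701 = 0.79953
p₀ = P(outcome | unexposed) = 594/1024 = 0.58008
Under exogeneity alone the bounds on PN are max{0,(p₁−p₀)/p₁} ≤ PN ≤ min{1,(1−p₀)/p₁}.
  lower = (p₁ − p₀)/p₁ = 0.21945 / 0.79953 ≈ 0.2745
  upper = min{1, (1 − p₀)/p₁} = 0.41992 / 0.79953 ≈ 0.5252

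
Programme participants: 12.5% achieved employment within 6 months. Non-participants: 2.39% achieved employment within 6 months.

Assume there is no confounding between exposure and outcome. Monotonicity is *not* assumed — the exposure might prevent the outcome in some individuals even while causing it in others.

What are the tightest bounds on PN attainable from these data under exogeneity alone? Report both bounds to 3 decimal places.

0.809 ≤ PN ≤ 1.000

p₁ = 0.125, p₀ = 0.0239.
Under exogeneity alone the bounds on PN are max{0,(p₁−p₀)/p₁} ≤ PN ≤ min{1,(1−p₀)/p₁}.
  lower = (p₁ − p₀)/p₁ = 0.1011 / 0.125 ≈ 0.8088
  upper = min{1, (1 − p₀)/p₁} = 0.9761 / 0.125 ≈ 7.8088 → capped at 1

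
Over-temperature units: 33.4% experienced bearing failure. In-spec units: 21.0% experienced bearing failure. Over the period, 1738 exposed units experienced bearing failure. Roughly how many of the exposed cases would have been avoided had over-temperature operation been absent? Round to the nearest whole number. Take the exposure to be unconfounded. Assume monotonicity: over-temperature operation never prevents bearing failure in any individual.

about 645 cases

p₁ = 0.334, p₀ = 0.21.
PN = (p₁ − p₀)/p₁ = (0.334 − 0.21) / 0.334 ≈ 0.37126.
Attributable cases ≈ PN × (exposed cases) = 0.37126 × 1738 ≈ 645.25.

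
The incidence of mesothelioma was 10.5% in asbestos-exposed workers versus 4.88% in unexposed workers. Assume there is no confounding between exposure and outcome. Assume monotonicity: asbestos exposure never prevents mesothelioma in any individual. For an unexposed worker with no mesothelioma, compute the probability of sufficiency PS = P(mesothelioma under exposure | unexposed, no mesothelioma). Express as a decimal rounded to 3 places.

p₁ = 0.105, p₀ = 0.0488.
Under exogeneity and monotonicity, PS = (p₁ − p₀) / (1 − p₀).
PS = (0.105 − 0.0488) / (1 − 0.0488) = 0.0562 / 0.9512 ≈ 0.0591

PS ≈ 0.059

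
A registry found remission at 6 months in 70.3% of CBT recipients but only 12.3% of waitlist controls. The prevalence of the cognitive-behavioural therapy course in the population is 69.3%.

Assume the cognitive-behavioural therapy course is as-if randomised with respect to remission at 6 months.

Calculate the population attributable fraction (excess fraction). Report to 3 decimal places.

p₁ = 0.703, p₀ = 0.123.
Overall risk P(Y=1) = π·p₁ + (1−π)·p₀ = 0.693×0.703 + 0.307×0.123 = 0.52494.
Under exogeneity, PAF = [P(Y=1) − p₀] / P(Y=1).
PAF = (0.52494 − 0.123) / 0.52494 ≈ 0.7657

PAF ≈ 0.766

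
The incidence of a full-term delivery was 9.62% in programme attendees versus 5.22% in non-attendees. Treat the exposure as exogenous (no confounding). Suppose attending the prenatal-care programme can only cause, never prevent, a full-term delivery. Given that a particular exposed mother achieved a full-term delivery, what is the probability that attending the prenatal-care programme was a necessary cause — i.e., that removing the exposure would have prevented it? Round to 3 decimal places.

PN ≈ 0.457

p₁ = 0.0962, p₀ = 0.0522.
Under exogeneity and monotonicity, PN = (p₁ − p₀) / p₁.
PN = (0.0962 − 0.0522) / 0.0962 = 0.044 / 0.0962 ≈ 0.4574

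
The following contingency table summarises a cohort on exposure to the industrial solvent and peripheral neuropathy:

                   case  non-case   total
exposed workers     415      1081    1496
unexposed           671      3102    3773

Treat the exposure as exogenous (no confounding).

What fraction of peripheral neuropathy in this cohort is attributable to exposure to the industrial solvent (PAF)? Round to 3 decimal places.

PAF ≈ 0.137

p₁ = P(outcome | exposed) = 415/1496 = 0.27741
p₀ = P(outcome | unexposed) = 671/3773 = 0.17784
Exposure prevalence π = 1496/5269 = 0.28392; overall risk P(Y=1) = 0.20611.
Under exogeneity, PAF = [P(Y=1) − p₀]/P(Y=1).
PAF = (0.20611 − 0.17784) / 0.20611 ≈ 0.1372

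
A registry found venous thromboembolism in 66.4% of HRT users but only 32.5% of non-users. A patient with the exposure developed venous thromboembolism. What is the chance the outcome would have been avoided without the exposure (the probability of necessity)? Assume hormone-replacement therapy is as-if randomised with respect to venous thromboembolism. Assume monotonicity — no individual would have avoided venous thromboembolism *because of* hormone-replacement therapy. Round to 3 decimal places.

PN ≈ 0.511

p₁ = 0.664, p₀ = 0.325.
Under exogeneity and monotonicity, PN = (p₁ − p₀) / p₁.
PN = (0.664 − 0.325) / 0.664 = 0.339 / 0.664 ≈ 0.5105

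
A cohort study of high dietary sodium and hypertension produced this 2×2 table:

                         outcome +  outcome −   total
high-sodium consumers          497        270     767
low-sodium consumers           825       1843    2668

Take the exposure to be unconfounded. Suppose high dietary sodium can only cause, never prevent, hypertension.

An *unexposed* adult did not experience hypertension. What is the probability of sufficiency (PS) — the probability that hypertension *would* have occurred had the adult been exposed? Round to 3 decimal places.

p₁ = P(outcome | exposed) = 497/767 = 0.64798
p₀ = P(outcome | unexposed) = 825/2668 = 0.30922
Under exogeneity and monotonicity, PS = (p₁ − p₀)/(1 − p₀).
PS = (0.64798 − 0.30922) / 0.69078 ≈ 0.4904

PS ≈ 0.490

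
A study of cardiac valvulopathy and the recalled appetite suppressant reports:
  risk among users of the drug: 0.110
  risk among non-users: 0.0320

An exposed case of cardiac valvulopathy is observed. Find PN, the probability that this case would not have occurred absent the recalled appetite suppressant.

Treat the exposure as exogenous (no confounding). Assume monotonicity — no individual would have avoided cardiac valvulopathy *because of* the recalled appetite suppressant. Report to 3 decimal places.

Let p₁ = 0.11, p₀ = 0.032.
Under exogeneity and monotonicity, PN = (p₁ − p₀) / p₁.
PN = (0.11 − 0.032) / 0.11 = 0.078 / 0.11 ≈ 0.7091

PN ≈ 0.709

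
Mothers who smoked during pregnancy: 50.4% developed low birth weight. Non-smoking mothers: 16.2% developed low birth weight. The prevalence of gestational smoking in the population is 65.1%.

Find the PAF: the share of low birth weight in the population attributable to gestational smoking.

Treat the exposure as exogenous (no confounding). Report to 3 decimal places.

p₁ = 0.504, p₀ = 0.162.
Overall risk P(Y=1) = π·p₁ + (1−π)·p₀ = 0.651×0.504 + 0.349×0.162 = 0.38464.
Under exogeneity, PAF = [P(Y=1) − p₀] / P(Y=1).
PAF = (0.38464 − 0.162) / 0.38464 ≈ 0.5788

PAF ≈ 0.579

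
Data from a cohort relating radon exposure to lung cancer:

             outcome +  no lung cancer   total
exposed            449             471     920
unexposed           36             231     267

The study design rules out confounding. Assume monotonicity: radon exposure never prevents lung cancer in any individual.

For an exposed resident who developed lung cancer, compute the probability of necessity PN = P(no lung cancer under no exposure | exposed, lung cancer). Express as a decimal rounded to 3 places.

PN ≈ 0.724

p₁ = P(outcome | exposed) = 449/920 = 0.48804
p₀ = P(outcome | unexposed) = 36/267 = 0.13483
Under exogeneity and monotonicity, PN = (p₁ − p₀) / p₁.
PN = (0.48804 − 0.13483) / 0.48804 = 0.35321 / 0.48804 ≈ 0.7237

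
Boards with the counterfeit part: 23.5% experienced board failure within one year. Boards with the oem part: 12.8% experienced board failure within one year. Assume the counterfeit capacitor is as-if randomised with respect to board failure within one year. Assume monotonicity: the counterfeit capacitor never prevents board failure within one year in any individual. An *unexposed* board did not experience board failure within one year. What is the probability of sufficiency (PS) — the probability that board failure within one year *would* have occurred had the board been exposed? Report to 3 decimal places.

p₁ = 0.235, p₀ = 0.128.
Under exogeneity and monotonicity, PS = (p₁ − p₀) / (1 − p₀).
PS = (0.235 − 0.128) / (1 − 0.128) = 0.107 / 0.872 ≈ 0.1227

PS ≈ 0.123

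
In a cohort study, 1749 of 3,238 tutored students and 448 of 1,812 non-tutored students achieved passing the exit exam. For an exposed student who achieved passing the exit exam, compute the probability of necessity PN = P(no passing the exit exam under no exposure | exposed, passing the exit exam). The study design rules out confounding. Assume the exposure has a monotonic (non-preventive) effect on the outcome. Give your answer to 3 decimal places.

PN ≈ 0.542

p₁ = P(outcome | exposed) = 1749/3238 = 0.54015
p₀ = P(outcome | unexposed) = 448/1812 = 0.24724
Under exogeneity and monotonicity, PN = (p₁ − p₀) / p₁.
PN = (0.54015 − 0.24724) / 0.54015 = 0.29291 / 0.54015 ≈ 0.5423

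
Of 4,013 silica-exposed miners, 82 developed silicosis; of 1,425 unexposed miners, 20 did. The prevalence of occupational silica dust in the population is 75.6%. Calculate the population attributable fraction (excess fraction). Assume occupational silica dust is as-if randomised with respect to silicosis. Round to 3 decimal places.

p₁ = P(outcome | exposed) = 82/4013 = 0.020434
p₀ = P(outcome | unexposed) = 20/1425 = 0.014035
Overall risk P(Y=1) = π·p₁ + (1−π)·p₀ = 0.756×0.020434 + 0.244×0.014035 = 0.018872.
Under exogeneity, PAF = [P(Y=1) − p₀] / P(Y=1).
PAF = (0.018872 − 0.014035) / 0.018872 ≈ 0.2563

PAF ≈ 0.256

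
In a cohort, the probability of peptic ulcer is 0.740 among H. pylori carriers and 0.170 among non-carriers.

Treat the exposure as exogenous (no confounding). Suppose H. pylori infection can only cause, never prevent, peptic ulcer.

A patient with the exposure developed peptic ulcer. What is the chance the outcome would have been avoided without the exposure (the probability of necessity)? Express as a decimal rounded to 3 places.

PN ≈ 0.770

Let p₁ = 0.74, p₀ = 0.17.
Under exogeneity and monotonicity, PN = (p₁ − p₀) / p₁.
PN = (0.74 − 0.17) / 0.74 = 0.57 / 0.74 ≈ 0.7703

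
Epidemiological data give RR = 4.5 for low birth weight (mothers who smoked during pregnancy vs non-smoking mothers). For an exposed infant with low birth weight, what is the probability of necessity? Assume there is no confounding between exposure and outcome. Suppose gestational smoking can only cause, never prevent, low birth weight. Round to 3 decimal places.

PN ≈ 0.778

Under exogeneity and monotonicity, PN = (RR − 1) / RR = 1 − 1/RR.
PN = (4.5 − 1) / 4.5 = 3.5 / 4.5 ≈ 0.7778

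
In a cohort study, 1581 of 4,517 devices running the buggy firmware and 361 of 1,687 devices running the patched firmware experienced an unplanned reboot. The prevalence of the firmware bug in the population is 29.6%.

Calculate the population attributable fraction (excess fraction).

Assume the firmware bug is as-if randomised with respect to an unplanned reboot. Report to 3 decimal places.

PAF ≈ 0.158

p₁ = P(outcome | exposed) = 1581/4517 = 0.35001
p₀ = P(outcome | unexposed) = 361/1687 = 0.21399
Overall risk P(Y=1) = π·p₁ + (1−π)·p₀ = 0.296×0.35001 + 0.704×0.21399 = 0.25425.
Under exogeneity, PAF = [P(Y=1) − p₀] / P(Y=1).
PAF = (0.25425 − 0.21399) / 0.25425 ≈ 0.1584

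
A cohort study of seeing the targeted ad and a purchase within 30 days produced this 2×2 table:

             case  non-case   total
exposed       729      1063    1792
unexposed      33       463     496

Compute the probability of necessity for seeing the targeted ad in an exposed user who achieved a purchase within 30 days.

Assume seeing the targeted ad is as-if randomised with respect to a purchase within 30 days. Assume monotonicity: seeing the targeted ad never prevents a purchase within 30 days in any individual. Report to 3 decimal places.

p₁ = P(outcome | exposed) = 729/1792 = 0.40681
p₀ = P(outcome | unexposed) = 33/496 = 0.066532
Under exogeneity and monotonicity, PN = (p₁ − p₀) / p₁.
PN = (0.40681 − 0.066532) / 0.40681 = 0.34028 / 0.40681 ≈ 0.8365

PN ≈ 0.836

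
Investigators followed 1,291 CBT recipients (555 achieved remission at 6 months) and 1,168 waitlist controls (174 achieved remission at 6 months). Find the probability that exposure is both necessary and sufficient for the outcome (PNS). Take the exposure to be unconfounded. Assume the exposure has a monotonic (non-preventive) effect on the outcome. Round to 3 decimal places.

p₁ = P(outcome | exposed) = 555/1291 = 0.4299
p₀ = P(outcome | unexposed) = 174/1168 = 0.14897
Under exogeneity and monotonicity, PNS = p₁ − p₀.
PNS = 0.4299 − 0.14897 = 0.28093

PNS ≈ 0.281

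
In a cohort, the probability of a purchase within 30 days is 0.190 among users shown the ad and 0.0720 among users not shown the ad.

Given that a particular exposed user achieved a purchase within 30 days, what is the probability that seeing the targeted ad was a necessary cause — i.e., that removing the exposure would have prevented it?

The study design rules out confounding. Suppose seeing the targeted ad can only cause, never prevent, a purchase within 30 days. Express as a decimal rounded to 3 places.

PN ≈ 0.621

Let p₁ = 0.19, p₀ = 0.072.
Under exogeneity and monotonicity, PN = (p₁ − p₀) / p₁.
PN = (0.19 − 0.072) / 0.19 = 0.118 / 0.19 ≈ 0.6211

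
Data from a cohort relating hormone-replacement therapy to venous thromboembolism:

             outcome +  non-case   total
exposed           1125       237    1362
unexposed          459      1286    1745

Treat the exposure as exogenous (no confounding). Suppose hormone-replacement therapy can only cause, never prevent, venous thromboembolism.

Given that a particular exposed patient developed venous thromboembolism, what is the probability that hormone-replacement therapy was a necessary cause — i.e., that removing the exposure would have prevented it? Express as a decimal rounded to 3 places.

PN ≈ 0.682

p₁ = P(outcome | exposed) = 1125/1362 = 0.82599
p₀ = P(outcome | unexposed) = 459/1745 = 0.26304
Under exogeneity and monotonicity, PN = (p₁ − p₀) / p₁.
PN = (0.82599 − 0.26304) / 0.82599 = 0.56295 / 0.82599 ≈ 0.6815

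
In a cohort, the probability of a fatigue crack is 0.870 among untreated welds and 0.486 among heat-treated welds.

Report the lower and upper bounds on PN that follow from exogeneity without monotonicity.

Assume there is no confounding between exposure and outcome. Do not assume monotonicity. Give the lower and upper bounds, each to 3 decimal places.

Let p₁ = 0.87, p₀ = 0.486.
Under exogeneity alone the bounds on PN are max{0,(p₁−p₀)/p₁} ≤ PN ≤ min{1,(1−p₀)/p₁}.
  lower = (p₁ − p₀)/p₁ = 0.384 / 0.87 ≈ 0.4414
  upper = min{1, (1 − p₀)/p₁} = 0.514 / 0.87 ≈ 0.5908

0.441 ≤ PN ≤ 0.591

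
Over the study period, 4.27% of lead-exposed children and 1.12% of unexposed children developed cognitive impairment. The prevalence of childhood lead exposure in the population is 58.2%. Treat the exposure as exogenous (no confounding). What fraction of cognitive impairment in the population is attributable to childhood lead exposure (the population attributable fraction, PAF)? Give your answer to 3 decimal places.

p₁ = 0.0427, p₀ = 0.0112.
Overall risk P(Y=1) = π·p₁ + (1−π)·p₀ = 0.582×0.0427 + 0.418×0.0112 = 0.029533.
Under exogeneity, PAF = [P(Y=1) − p₀] / P(Y=1).
PAF = (0.029533 − 0.0112) / 0.029533 ≈ 0.6208

PAF ≈ 0.621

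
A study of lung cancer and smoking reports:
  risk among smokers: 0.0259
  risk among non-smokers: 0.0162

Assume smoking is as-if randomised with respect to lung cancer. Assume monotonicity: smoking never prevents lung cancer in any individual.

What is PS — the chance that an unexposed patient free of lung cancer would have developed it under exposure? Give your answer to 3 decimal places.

PS ≈ 0.010

Let p₁ = 0.0259, p₀ = 0.0162.
Under exogeneity and monotonicity, PS = (p₁ − p₀) / (1 − p₀).
PS = (0.0259 − 0.0162) / (1 − 0.0162) = 0.0097 / 0.9838 ≈ 0.0099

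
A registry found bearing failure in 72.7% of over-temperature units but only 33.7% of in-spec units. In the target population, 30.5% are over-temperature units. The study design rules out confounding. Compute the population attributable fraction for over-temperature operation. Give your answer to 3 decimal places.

PAF ≈ 0.261

p₁ = 0.727, p₀ = 0.337.
Overall risk P(Y=1) = π·p₁ + (1−π)·p₀ = 0.305×0.727 + 0.695×0.337 = 0.45595.
Under exogeneity, PAF = [P(Y=1) − p₀] / P(Y=1).
PAF = (0.45595 − 0.337) / 0.45595 ≈ 0.2609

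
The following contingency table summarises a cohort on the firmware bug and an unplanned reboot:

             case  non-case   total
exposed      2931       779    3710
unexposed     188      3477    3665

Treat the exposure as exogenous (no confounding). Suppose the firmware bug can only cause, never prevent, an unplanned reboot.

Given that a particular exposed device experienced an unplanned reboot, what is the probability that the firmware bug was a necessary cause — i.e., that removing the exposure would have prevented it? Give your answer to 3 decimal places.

PN ≈ 0.935

p₁ = P(outcome | exposed) = 2931/3710 = 0.79003
p₀ = P(outcome | unexposed) = 188/3665 = 0.051296
Under exogeneity and monotonicity, PN = (p₁ − p₀) / p₁.
PN = (0.79003 − 0.051296) / 0.79003 = 0.73873 / 0.79003 ≈ 0.9351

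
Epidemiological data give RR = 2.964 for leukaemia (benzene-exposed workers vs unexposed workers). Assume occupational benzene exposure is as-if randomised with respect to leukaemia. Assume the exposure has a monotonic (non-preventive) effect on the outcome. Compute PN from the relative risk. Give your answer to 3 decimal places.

PN ≈ 0.663

Under exogeneity and monotonicity, PN = (RR − 1) / RR = 1 − 1/RR.
PN = (2.964 − 1) / 2.964 = 1.964 / 2.964 ≈ 0.6626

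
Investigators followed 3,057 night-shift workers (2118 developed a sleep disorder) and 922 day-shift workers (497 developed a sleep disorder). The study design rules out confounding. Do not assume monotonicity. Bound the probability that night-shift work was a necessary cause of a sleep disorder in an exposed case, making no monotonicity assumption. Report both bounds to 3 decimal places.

0.222 ≤ PN ≤ 0.665

p₁ = P(outcome | exposed) = 2118/3057 = 0.69284
p₀ = P(outcome | unexposed) = 497/922 = 0.53905
Under exogeneity alone the bounds on PN are max{0,(p₁−p₀)/p₁} ≤ PN ≤ min{1,(1−p₀)/p₁}.
  lower = (p₁ − p₀)/p₁ = 0.15379 / 0.69284 ≈ 0.2220
  upper = min{1, (1 − p₀)/p₁} = 0.46095 / 0.69284 ≈ 0.6653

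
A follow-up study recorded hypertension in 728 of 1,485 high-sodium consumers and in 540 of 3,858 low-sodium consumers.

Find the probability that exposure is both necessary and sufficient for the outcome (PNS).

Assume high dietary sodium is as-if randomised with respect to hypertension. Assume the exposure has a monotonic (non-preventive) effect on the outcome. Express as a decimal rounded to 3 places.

PNS ≈ 0.350

p₁ = P(outcome | exposed) = 728/1485 = 0.49024
p₀ = P(outcome | unexposed) = 540/3858 = 0.13997
Under exogeneity and monotonicity, PNS = p₁ − p₀.
PNS = 0.49024 − 0.13997 = 0.35027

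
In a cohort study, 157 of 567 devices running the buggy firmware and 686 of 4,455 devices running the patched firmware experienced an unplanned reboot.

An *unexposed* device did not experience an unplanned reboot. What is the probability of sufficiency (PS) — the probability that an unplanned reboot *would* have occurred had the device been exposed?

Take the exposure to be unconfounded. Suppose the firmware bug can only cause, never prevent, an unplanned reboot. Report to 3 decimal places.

PS ≈ 0.145

p₁ = P(outcome | exposed) = 157/567 = 0.2769
p₀ = P(outcome | unexposed) = 686/4455 = 0.15398
Under exogeneity and monotonicity, PS = (p₁ − p₀) / (1 − p₀).
PS = (0.2769 − 0.15398) / (1 − 0.15398) = 0.12291 / 0.84602 ≈ 0.1453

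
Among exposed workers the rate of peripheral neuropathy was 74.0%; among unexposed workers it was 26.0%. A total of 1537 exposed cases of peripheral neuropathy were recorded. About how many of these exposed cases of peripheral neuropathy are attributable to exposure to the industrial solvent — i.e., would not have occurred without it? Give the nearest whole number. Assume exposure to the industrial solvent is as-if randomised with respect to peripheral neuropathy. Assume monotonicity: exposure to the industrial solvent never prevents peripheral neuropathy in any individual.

p₁ = 0.74, p₀ = 0.26.
PN = (p₁ − p₀)/p₁ = (0.74 − 0.26) / 0.74 ≈ 0.64865.
Attributable cases ≈ PN × (exposed cases) = 0.64865 × 1537 ≈ 996.97.

about 997 cases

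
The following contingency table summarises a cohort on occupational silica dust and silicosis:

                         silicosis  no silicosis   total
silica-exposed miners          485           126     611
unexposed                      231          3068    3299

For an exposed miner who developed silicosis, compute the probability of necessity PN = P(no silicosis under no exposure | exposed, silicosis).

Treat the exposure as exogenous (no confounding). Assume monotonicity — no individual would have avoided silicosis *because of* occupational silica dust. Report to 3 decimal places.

p₁ = P(outcome | exposed) = 485/611 = 0.79378
p₀ = P(outcome | unexposed) = 231/3299 = 0.070021
Under exogeneity and monotonicity, PN = (p₁ − p₀)/p₁.
PN = (0.79378 − 0.070021) / 0.79378 ≈ 0.9118

PN ≈ 0.912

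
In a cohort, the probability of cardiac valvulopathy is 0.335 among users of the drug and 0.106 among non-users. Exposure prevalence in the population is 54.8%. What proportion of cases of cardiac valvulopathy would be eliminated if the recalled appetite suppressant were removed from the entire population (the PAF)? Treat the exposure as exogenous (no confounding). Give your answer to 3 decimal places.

PAF ≈ 0.542

Let p₁ = 0.335, p₀ = 0.106.
Overall risk P(Y=1) = π·p₁ + (1−π)·p₀ = 0.548×0.335 + 0.452×0.106 = 0.23149.
Under exogeneity, PAF = [P(Y=1) − p₀] / P(Y=1).
PAF = (0.23149 − 0.106) / 0.23149 ≈ 0.5421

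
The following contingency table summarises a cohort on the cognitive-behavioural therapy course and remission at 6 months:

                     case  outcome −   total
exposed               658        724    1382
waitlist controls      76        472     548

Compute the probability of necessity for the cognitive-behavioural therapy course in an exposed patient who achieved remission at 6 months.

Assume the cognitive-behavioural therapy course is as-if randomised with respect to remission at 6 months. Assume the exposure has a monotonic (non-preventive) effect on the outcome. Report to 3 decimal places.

PN ≈ 0.709

p₁ = P(outcome | exposed) = 658/1382 = 0.47612
p₀ = P(outcome | unexposed) = 76/548 = 0.13869
Under exogeneity and monotonicity, PN = (p₁ − p₀)/p₁.
PN = (0.47612 − 0.13869) / 0.47612 ≈ 0.7087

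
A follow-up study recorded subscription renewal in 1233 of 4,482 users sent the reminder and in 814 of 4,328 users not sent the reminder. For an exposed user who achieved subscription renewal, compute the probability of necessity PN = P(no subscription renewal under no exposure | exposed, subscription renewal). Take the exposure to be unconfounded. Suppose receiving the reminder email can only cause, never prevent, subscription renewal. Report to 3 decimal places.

PN ≈ 0.316

p₁ = P(outcome | exposed) = 1233/4482 = 0.2751
p₀ = P(outcome | unexposed) = 814/4328 = 0.18808
Under exogeneity and monotonicity, PN = (p₁ − p₀) / p₁.
PN = (0.2751 − 0.18808) / 0.2751 = 0.087023 / 0.2751 ≈ 0.3163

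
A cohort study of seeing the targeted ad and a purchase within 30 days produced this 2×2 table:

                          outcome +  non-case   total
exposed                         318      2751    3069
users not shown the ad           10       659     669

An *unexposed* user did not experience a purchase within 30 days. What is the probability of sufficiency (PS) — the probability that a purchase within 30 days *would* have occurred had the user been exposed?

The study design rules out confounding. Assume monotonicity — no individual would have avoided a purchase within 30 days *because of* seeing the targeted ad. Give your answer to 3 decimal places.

PS ≈ 0.090

p₁ = P(outcome | exposed) = 318/3069 = 0.10362
p₀ = P(outcome | unexposed) = 10/669 = 0.014948
Under exogeneity and monotonicity, PS = (p₁ − p₀) / (1 − p₀).
PS = (0.10362 − 0.014948) / (1 − 0.014948) = 0.088669 / 0.98505 ≈ 0.0900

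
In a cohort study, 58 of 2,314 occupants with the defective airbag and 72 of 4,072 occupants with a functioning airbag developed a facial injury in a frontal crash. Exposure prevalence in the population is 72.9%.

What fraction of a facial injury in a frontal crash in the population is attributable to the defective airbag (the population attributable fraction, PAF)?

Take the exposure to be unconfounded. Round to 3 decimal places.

p₁ = P(outcome | exposed) = 58/2314 = 0.025065
p₀ = P(outcome | unexposed) = 72/4072 = 0.017682
Overall risk P(Y=1) = π·p₁ + (1−π)·p₀ = 0.729×0.025065 + 0.271×0.017682 = 0.023064.
Under exogeneity, PAF = [P(Y=1) − p₀] / P(Y=1).
PAF = (0.023064 − 0.017682) / 0.023064 ≈ 0.2334

PAF ≈ 0.233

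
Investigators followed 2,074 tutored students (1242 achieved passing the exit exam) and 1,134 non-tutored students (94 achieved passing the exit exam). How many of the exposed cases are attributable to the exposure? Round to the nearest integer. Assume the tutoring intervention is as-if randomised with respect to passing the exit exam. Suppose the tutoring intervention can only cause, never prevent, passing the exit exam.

p₁ = P(outcome | exposed) = 1242/2074 = 0.59884
p₀ = P(outcome | unexposed) = 94/1134 = 0.082892
PN = (p₁ − p₀)/p₁ = (0.59884 − 0.082892) / 0.59884 ≈ 0.86158.
Attributable cases ≈ PN × (exposed cases) = 0.86158 × 1242 ≈ 1070.08.

about 1070 cases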